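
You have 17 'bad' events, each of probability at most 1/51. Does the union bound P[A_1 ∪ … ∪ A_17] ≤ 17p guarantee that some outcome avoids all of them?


Union bound: P[∪_{i=1}^{17} A_i] ≤ Σ_i P[A_i] ≤ 17·p = 17·(1/51) = 1/3.
Numerically: 1/3 ≈ 0.33333.
Is 1/3 < 1? YES.
Since P[∪ A_i] ≤ 1/3 < 1, the complement has P[∩ A_i^c] ≥ 1 − 1/3 = 2/3 > 0, so some outcome avoids every A_i.

17·p = 1/3 ≈ 0.33333; existence CERTIFIED by the union bound.


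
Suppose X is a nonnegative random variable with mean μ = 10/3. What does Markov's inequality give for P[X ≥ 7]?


μ = E[X] = 10/3, a = 7.
Markov: P[X ≥ 7] ≤ μ/a = (10/3)/7 = 10/21.
Numerically: ≈ 0.47619.
(Since a = 7 > μ = 3.33333, the bound 10/21 is < 1 and informative.)

P[X ≥ 7] ≤ 10/21 ≈ 0.47619.


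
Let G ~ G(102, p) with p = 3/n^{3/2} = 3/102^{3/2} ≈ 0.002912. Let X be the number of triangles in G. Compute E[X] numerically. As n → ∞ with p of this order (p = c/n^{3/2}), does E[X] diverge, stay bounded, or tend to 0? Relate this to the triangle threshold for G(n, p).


Number of potential triangles: C(102, 3) = 171700.
Each occurs with probability p³ ≈ (0.002912)³ ≈ 2.469807e-08.
By linearity: E[X] = C(102, 3)·p³ ≈ 171700 · 2.469807e-08 ≈ 0.0042.
Since α = 3/2 > 1, p = c/n^{3/2} = o(1/n) is below the triangle threshold p ~ 1/n. Asymptotically E[X] ~ (c³/6)·n^{3(1−α)} = (3³/6)·n^{-1.5} → 0, so by Markov's inequality G has no triangles w.h.p.

E[X] ≈ 0.0042; in regime p = Θ(1/n^{3/2}) E[X] tends to 0 (below the triangle threshold p ~ 1/n).


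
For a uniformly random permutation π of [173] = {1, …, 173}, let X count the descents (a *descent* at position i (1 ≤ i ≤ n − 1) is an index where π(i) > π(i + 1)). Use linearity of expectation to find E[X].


Write X = Σ X_I over i = 1, …, 172, with X_I the indicator of one descent.
There are 172 indicators.
For each fixed i, the pair (π(i), π(i+1)) is a uniformly random ordered pair of distinct values from {1, …, 173}; by symmetry P[π(i) > π(i+1)] = 1/2.
By linearity: E[X] = 172 · (1/2) = (173 − 1) · (1/2) = 86 ≈ 86.000000.

E[X] = 86 = 86.000000.


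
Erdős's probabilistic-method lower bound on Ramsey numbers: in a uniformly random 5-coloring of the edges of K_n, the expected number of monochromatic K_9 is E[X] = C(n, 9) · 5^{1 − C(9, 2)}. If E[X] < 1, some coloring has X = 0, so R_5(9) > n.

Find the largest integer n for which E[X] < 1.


We need C(n, 9) · 5^{1 − 36} < 1, i.e. C(n, 9) < 5^{36 − 1} = 2910383045673370361328125.
Check values of n near the boundary:
  n = 2169: C(2169, 9) = 2879753360044504243499683; 2879753360044504243499683 < 2910383045673370361328125? YES
  n = 2170: C(2170, 9) = 2891746779868845075610510; 2891746779868845075610510 < 2910383045673370361328125? YES
  n = 2171: C(2171, 9) = 2903784578674959601827205; 2903784578674959601827205 < 2910383045673370361328125? YES
  n = 2172: C(2172, 9) = 2915866900084148060642020; 2915866900084148060642020 < 2910383045673370361328125? NO
  n = 2173: C(2173, 9) = 2927993888115921319674265; 2927993888115921319674265 < 2910383045673370361328125? NO
  n = 2174: C(2174, 9) = 2940165687188920530702934; 2940165687188920530702934 < 2910383045673370361328125? NO
The largest n with C(n, 9) < 2910383045673370361328125 is n = 2171 (where E[X] = 580756915734991920365441/582076609134674072265625 ≈ 0.99773). Hence R_5(9) > 2171, i.e. R_5(9) ≥ 2172.

Largest n = 2171; hence R_5(9) > 2171.


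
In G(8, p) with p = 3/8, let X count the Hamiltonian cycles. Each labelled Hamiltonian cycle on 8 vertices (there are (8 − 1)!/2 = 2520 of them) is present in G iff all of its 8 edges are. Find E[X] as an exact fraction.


K_8 has (8 − 1)!/2 = 2520 labelled Hamiltonian cycles.
For each such Hamiltonian cycle H, let X_H = 1 if all 8 edges of H are present in G. Then P[X_H = 1] = p^{8} = (3/8)^{8} = 6561/16777216.
By linearity: E[X] = Σ_H E[X_H] = 2520 · p^{8} = 2520 · 6561/16777216 = 2066715/2097152.
Numerically: E[X] ≈ 0.985487.

E[X] = 2520 · (3/8)^{8} = 2066715/2097152 ≈ 0.985487.


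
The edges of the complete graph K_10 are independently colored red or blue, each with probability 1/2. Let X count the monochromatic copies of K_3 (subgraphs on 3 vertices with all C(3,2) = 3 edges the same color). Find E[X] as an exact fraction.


Let X = Σ_S X_S over the C(10, 3) = 120 subsets S of size 3, where X_S = 1 if the K_3 on S is monochromatic.
For a fixed S, the K_3 on S has C(3, 2) = 3 edges. P[all 3 edges red] = (1/2)^3, and likewise for blue, so P[monochromatic] = 2·(1/2)^3 = 2^{1 − 3} = 1/4.
By linearity: E[X] = C(10, 3) · 2^{1 − 3} = 120 · 1/4 = 30.
Numerically: E[X] ≈ 30.0000.

E[X] = C(10,3)·2^(1−C(3,2)) = 30 ≈ 30.0000.


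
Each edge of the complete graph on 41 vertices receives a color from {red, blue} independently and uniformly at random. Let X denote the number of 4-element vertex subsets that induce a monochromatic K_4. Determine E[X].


Let X = Σ_S X_S over the C(41, 4) = 101270 subsets S of size 4, where X_S = 1 if the K_4 on S is monochromatic.
For a fixed S, the K_4 on S has C(4, 2) = 6 edges. P[all 6 edges red] = (1/2)^6, and likewise for blue, so P[monochromatic] = 2·(1/2)^6 = 2^{1 − 6} = 1/32.
By linearity of expectation: E[X] = C(41, 4) · 2^{1 − 6} = 101270 · 1/32 = 50635/16.
Numerically: E[X] ≈ 3164.6875.

E[X] = C(41,4)·2^(1−C(4,2)) = 50635/16 ≈ 3164.6875.


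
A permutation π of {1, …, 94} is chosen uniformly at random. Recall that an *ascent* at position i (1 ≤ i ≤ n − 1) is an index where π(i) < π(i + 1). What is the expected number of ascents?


Write X = Σ X_I over i = 1, …, 93, with X_I the indicator of one ascent.
There are 93 indicators.
For each fixed i, the pair (π(i), π(i+1)) is a uniformly random ordered pair of distinct values from {1, …, 94}; by symmetry P[π(i) < π(i+1)] = 1/2.
By linearity: E[X] = 93 · (1/2) = (94 − 1) · (1/2) = 93/2 ≈ 46.500.

E[X] = 93/2 = 46.500.


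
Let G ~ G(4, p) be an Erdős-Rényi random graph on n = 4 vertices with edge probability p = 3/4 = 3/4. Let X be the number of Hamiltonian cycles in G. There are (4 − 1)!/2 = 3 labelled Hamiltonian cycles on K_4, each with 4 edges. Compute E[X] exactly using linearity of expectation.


K_4 has (4 − 1)!/2 = 3 labelled Hamiltonian cycles.
For each such Hamiltonian cycle H, let X_H = 1 if all 4 edges of H are present in G. Then P[X_H = 1] = p^{4} = (3/4)^{4} = 81/256.
Summing the indicators: E[X] = Σ_H E[X_H] = 3 · p^{4} = 3 · 81/256 = 243/256.
Numerically: E[X] ≈ 0.9492.

E[X] = 3 · (3/4)^{4} = 243/256 ≈ 0.9492.


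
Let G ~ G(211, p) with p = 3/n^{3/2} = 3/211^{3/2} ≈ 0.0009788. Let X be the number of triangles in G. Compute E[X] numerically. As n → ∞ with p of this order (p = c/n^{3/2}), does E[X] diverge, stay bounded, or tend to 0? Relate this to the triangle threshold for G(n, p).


Number of potential triangles: C(211, 3) = 1543465.
Each occurs with probability p³ ≈ (0.0009788)³ ≈ 9.377622e-10.
By linearity: E[X] = C(211, 3)·p³ ≈ 1543465 · 9.377622e-10 ≈ 0.0014.
Since α = 3/2 > 1, p = c/n^{3/2} = o(1/n) is below the triangle threshold p ~ 1/n. Asymptotically E[X] ~ (c³/6)·n^{3(1−α)} = (3³/6)·n^{-1.5} → 0, so by Markov's inequality G has no triangles w.h.p.

E[X] ≈ 0.0014; in regime p = Θ(1/n^{3/2}) E[X] tends to 0 (below the triangle threshold p ~ 1/n).


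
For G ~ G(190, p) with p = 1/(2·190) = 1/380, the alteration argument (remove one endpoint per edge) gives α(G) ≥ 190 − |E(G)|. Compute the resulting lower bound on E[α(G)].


E[|E(G)|] = C(190, 2)·p = 17955 · (1/380) = 189/4.
E[α(G)] ≥ n − E[|E(G)|] = 190 − 189/4 = 571/4.
Numerically: ≈ 142.7500.
(This is only a lower bound; the true E[α(G)] may be larger.)

E[α(G)] ≥ 571/4 ≈ 142.7500.


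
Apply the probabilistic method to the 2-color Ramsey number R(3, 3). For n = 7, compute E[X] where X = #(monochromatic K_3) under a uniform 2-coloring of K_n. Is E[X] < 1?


E[X] = C(7, 3) · 2^{1 − 3} = 35 · 2^{−2} = 35/4.
As a reduced fraction: E[X] = 35/4 ≈ 8.750.
Is E[X] < 1? NO.
Since E[X] ≥ 1, the first-moment bound is inconclusive at n = 7; it does NOT by itself certify R(3, 3) > 7.

E[X] = 35/4 ≈ 8.750; E[X] ≥ 1; first-moment method inconclusive here.


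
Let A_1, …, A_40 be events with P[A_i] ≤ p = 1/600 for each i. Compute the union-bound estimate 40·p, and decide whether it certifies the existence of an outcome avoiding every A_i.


Union bound: P[∪_{i=1}^{40} A_i] ≤ Σ_i P[A_i] ≤ 40·p = 40·(1/600) = 1/15.
Numerically: 1/15 ≈ 0.06667.
Is 1/15 < 1? YES.
Since P[∪ A_i] ≤ 1/15 < 1, the complement has P[∩ A_i^c] ≥ 1 − 1/15 = 14/15 > 0, so some outcome avoids every A_i.

40·p = 1/15 ≈ 0.06667; existence CERTIFIED by the union bound.


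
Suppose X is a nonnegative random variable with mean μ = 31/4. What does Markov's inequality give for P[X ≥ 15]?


μ = E[X] = 31/4, a = 15.
Markov: P[X ≥ 15] ≤ μ/a = (31/4)/15 = 31/60.
Numerically: ≈ 0.51667.
(Since a = 15 > μ = 7.75000, the bound 31/60 is < 1 and informative.)

P[X ≥ 15] ≤ 31/60 ≈ 0.51667.


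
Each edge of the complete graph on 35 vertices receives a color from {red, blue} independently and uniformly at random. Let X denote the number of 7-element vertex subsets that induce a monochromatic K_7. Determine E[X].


Let X = Σ_S X_S over the C(35, 7) = 6724520 subsets S of size 7, where X_S = 1 if the K_7 on S is monochromatic.
For a fixed S, the K_7 on S has C(7, 2) = 21 edges. P[all 21 edges red] = (1/2)^21, and likewise for blue, so P[monochromatic] = 2·(1/2)^21 = 2^{1 − 21} = 1/1048576.
By linearity of expectation: E[X] = C(35, 7) · 2^{1 − 21} = 6724520 · 1/1048576 = 840565/131072.
Numerically: E[X] ≈ 6.413002.

E[X] = C(35,7)·2^(1−C(7,2)) = 840565/131072 ≈ 6.413002.


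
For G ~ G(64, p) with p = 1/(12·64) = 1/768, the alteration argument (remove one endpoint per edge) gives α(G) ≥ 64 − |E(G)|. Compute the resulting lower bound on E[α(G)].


E[|E(G)|] = C(64, 2)·p = 2016 · (1/768) = 21/8.
E[α(G)] ≥ n − E[|E(G)|] = 64 − 21/8 = 491/8.
Numerically: ≈ 61.3750.
(This is only a lower bound; the true E[α(G)] may be larger.)

E[α(G)] ≥ 491/8 ≈ 61.3750.


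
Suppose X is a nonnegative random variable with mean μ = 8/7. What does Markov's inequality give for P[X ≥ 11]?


μ = E[X] = 8/7, a = 11.
Markov: P[X ≥ 11] ≤ μ/a = (8/7)/11 = 8/77.
Numerically: ≈ 0.1039.
(Since a = 11 > μ = 1.1429, the bound 8/77 is < 1 and informative.)

P[X ≥ 11] ≤ 8/77 ≈ 0.1039.


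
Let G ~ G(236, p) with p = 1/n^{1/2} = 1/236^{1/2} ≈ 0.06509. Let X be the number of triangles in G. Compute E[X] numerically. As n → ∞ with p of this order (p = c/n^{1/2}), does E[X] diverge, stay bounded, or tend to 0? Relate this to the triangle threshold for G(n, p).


Number of potential triangles: C(236, 3) = 2162940.
Each occurs with probability p³ ≈ (0.06509)³ ≈ 2.758240e-04.
By linearity: E[X] = C(236, 3)·p³ ≈ 2162940 · 2.758240e-04 ≈ 596.5907.
Since α = 1/2 < 1, p = c/n^{1/2} ≫ 1/n is above the triangle threshold p ~ 1/n. Asymptotically E[X] ~ (c³/6)·n^{3(1−α)} = (1³/6)·n^{1.5} → ∞; triangles are abundant w.h.p.

E[X] ≈ 596.5907; in regime p = Θ(1/n^{1/2}) E[X] diverges (above the triangle threshold p ~ 1/n).


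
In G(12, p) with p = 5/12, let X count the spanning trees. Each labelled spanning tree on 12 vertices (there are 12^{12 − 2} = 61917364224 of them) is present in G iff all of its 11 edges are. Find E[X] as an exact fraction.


K_12 has 12^{12 − 2} = 61917364224 labelled spanning trees.
For each such spanning tree H, let X_H = 1 if all 11 edges of H are present in G. Then P[X_H = 1] = p^{11} = (5/12)^{11} = 48828125/743008370688.
Summing the indicators: E[X] = Σ_H E[X_H] = 61917364224 · p^{11} = 61917364224 · 48828125/743008370688 = 48828125/12.
Numerically: E[X] ≈ 4.069e+06.

E[X] = 61917364224 · (5/12)^{11} = 48828125/12 ≈ 4.069e+06.


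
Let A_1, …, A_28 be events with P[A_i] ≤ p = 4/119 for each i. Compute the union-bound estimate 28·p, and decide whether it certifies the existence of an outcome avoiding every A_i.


Union bound: P[∪_{i=1}^{28} A_i] ≤ Σ_i P[A_i] ≤ 28·p = 28·(4/119) = 16/17.
Numerically: 16/17 ≈ 0.941.
Is 16/17 < 1? YES.
Since P[∪ A_i] ≤ 16/17 < 1, the complement has P[∩ A_i^c] ≥ 1 − 16/17 = 1/17 > 0, so some outcome avoids every A_i.

28·p = 16/17 ≈ 0.941; existence CERTIFIED by the union bound.


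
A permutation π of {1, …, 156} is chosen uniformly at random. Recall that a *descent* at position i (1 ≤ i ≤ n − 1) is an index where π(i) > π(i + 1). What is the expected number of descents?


Write X = Σ X_I over i = 1, …, 155, with X_I the indicator of one descent.
There are 155 indicators.
For each fixed i, the pair (π(i), π(i+1)) is a uniformly random ordered pair of distinct values from {1, …, 156}; by symmetry P[π(i) > π(i+1)] = 1/2.
By linearity: E[X] = 155 · (1/2) = (156 − 1) · (1/2) = 155/2 ≈ 77.50000.

E[X] = 155/2 = 77.50000.


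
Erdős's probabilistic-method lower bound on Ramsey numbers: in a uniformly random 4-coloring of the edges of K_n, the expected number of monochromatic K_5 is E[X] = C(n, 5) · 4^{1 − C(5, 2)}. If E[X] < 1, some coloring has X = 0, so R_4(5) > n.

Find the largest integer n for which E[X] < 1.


We need C(n, 5) · 4^{1 − 10} < 1, i.e. C(n, 5) < 4^{10 − 1} = 262144.
Check values of n near the boundary:
  n = 31: C(31, 5) = 169911; 169911 < 262144? YES
  n = 32: C(32, 5) = 201376; 201376 < 262144? YES
  n = 33: C(33, 5) = 237336; 237336 < 262144? YES
  n = 34: C(34, 5) = 278256; 278256 < 262144? NO
  n = 35: C(35, 5) = 324632; 324632 < 262144? NO
The largest n with C(n, 5) < 262144 is n = 33 (where E[X] = 29667/32768 ≈ 0.90536). Hence R_4(5) > 33, i.e. R_4(5) ≥ 34.

Largest n = 33; hence R_4(5) > 33.


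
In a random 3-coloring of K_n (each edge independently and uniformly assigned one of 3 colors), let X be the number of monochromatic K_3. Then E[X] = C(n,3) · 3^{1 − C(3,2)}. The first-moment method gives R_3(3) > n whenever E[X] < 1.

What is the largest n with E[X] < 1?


We need C(n, 3) · 3^{1 − 3} < 1, i.e. C(n, 3) < 3^{3 − 1} = 9.
Check values of n near the boundary:
  n = 3: C(3, 3) = 1; 1 < 9? YES
  n = 4: C(4, 3) = 4; 4 < 9? YES
  n = 5: C(5, 3) = 10; 10 < 9? NO
  n = 6: C(6, 3) = 20; 20 < 9? NO
  n = 7: C(7, 3) = 35; 35 < 9? NO
The largest n with C(n, 3) < 9 is n = 4 (where E[X] = 4/9 ≈ 0.444444). Hence R_3(3) > 4, i.e. R_3(3) ≥ 5.

Largest n = 4; hence R_3(3) > 4.


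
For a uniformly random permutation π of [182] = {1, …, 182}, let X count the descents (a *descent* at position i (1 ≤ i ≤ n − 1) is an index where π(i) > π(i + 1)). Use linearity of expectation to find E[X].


Write X = Σ X_I over i = 1, …, 181, with X_I the indicator of one descent.
There are 181 indicators.
For each fixed i, the pair (π(i), π(i+1)) is a uniformly random ordered pair of distinct values from {1, …, 182}; by symmetry P[π(i) > π(i+1)] = 1/2.
By linearity: E[X] = 181 · (1/2) = (182 − 1) · (1/2) = 181/2 ≈ 90.50000.

E[X] = 181/2 = 90.50000.


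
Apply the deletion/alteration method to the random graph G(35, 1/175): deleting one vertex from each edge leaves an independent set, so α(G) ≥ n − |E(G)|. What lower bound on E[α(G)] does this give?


E[|E(G)|] = C(35, 2)·p = 595 · (1/175) = 17/5.
E[α(G)] ≥ n − E[|E(G)|] = 35 − 17/5 = 158/5.
Numerically: ≈ 31.60000.
(This is only a lower bound; the true E[α(G)] may be larger.)

E[α(G)] ≥ 158/5 ≈ 31.60000.


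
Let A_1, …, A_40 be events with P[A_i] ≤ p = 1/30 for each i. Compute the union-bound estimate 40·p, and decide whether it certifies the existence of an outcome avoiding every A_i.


Union bound: P[∪_{i=1}^{40} A_i] ≤ Σ_i P[A_i] ≤ 40·p = 40·(1/30) = 4/3.
Numerically: 4/3 ≈ 1.3333.
Is 4/3 < 1? NO.
Since the bound 4/3 is ≥ 1, the union bound is uninformative here; it does NOT by itself certify existence.

40·p = 4/3 ≈ 1.3333; existence NOT certified by the union bound.


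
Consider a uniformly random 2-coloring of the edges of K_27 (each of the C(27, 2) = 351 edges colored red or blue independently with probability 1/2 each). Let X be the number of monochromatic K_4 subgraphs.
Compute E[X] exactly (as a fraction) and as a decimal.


Let X = Σ_S X_S over the C(27, 4) = 17550 subsets S of size 4, where X_S = 1 if the K_4 on S is monochromatic.
For a fixed S, the K_4 on S has C(4, 2) = 6 edges. P[all 6 edges red] = (1/2)^6, and likewise for blue, so P[monochromatic] = 2·(1/2)^6 = 2^{1 − 6} = 1/32.
By linearity of expectation: E[X] = C(27, 4) · 2^{1 − 6} = 17550 · 1/32 = 8775/16.
Numerically: E[X] ≈ 548.43750.

E[X] = C(27,4)·2^(1−C(4,2)) = 8775/16 ≈ 548.43750.


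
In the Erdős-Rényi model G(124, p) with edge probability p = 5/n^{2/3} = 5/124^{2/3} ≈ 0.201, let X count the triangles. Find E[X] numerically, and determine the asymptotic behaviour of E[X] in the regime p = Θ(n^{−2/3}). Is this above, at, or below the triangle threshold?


Number of potential triangles: C(124, 3) = 310124.
Each occurs with probability p³ ≈ (0.201)³ ≈ 8.12955e-03.
By linearity: E[X] = C(124, 3)·p³ ≈ 310124 · 8.12955e-03 ≈ 2521.169.
Since α = 2/3 < 1, p = c/n^{2/3} ≫ 1/n is above the triangle threshold p ~ 1/n. Asymptotically E[X] ~ (c³/6)·n^{3(1−α)} = (5³/6)·n^{1} → ∞; triangles are abundant w.h.p.

E[X] ≈ 2521.169; in regime p = Θ(1/n^{2/3}) E[X] diverges (above the triangle threshold p ~ 1/n).


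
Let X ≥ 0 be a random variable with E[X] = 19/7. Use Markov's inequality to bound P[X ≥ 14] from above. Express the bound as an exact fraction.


μ = E[X] = 19/7, a = 14.
Markov: P[X ≥ 14] ≤ μ/a = (19/7)/14 = 19/98.
Numerically: ≈ 0.1939.
(Since a = 14 > μ = 2.7143, the bound 19/98 is < 1 and informative.)

P[X ≥ 14] ≤ 19/98 ≈ 0.1939.


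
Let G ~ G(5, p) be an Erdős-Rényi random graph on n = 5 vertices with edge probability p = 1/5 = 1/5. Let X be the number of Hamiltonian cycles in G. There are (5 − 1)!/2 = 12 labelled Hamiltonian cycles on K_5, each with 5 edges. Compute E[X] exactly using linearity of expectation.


K_5 has (5 − 1)!/2 = 12 labelled Hamiltonian cycles.
For each such Hamiltonian cycle H, let X_H = 1 if all 5 edges of H are present in G. Then P[X_H = 1] = p^{5} = (1/5)^{5} = 1/3125.
By linearity: E[X] = Σ_H E[X_H] = 12 · p^{5} = 12 · 1/3125 = 12/3125.
Numerically: E[X] ≈ 0.00384.

E[X] = 12 · (1/5)^{5} = 12/3125 ≈ 0.00384.


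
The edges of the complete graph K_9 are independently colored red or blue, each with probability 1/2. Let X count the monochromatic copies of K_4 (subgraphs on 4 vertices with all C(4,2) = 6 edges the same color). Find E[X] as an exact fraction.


Let X = Σ_S X_S over the C(9, 4) = 126 subsets S of size 4, where X_S = 1 if the K_4 on S is monochromatic.
For a fixed S, the K_4 on S has C(4, 2) = 6 edges. P[all 6 edges red] = (1/2)^6, and likewise for blue, so P[monochromatic] = 2·(1/2)^6 = 2^{1 − 6} = 1/32.
By linearity of expectation: E[X] = C(9, 4) · 2^{1 − 6} = 126 · 1/32 = 63/16.
Numerically: E[X] ≈ 3.938.

E[X] = C(9,4)·2^(1−C(4,2)) = 63/16 ≈ 3.938.


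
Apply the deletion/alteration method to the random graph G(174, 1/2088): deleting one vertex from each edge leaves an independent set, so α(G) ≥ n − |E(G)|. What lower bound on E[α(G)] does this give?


E[|E(G)|] = C(174, 2)·p = 15051 · (1/2088) = 173/24.
E[α(G)] ≥ n − E[|E(G)|] = 174 − 173/24 = 4003/24.
Numerically: ≈ 166.791667.
(This is only a lower bound; the true E[α(G)] may be larger.)

E[α(G)] ≥ 4003/24 ≈ 166.791667.


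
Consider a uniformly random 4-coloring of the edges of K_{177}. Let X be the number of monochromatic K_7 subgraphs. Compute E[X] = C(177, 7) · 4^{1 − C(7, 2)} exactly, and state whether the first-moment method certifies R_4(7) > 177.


E[X] = C(177, 7) · 4^{1 − 21} = 957664425960 · 4^{−20} = 957664425960/1099511627776.
As a reduced fraction: E[X] = 119708053245/137438953472 ≈ 0.8709907.
Is E[X] < 1? YES.
Since E[X] < 1, there exists a 4-coloring of K_{177} with no monochromatic K_7; hence R_4(7) > 177.

E[X] = 119708053245/137438953472 ≈ 0.8709907; E[X] < 1, so R_4(7) > 177.


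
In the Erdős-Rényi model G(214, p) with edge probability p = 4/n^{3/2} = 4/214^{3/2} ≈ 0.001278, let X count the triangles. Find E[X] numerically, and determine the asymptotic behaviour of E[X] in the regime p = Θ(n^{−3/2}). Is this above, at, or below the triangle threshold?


Number of potential triangles: C(214, 3) = 1610564.
Each occurs with probability p³ ≈ (0.001278)³ ≈ 2.086018e-09.
By linearity: E[X] = C(214, 3)·p³ ≈ 1610564 · 2.086018e-09 ≈ 0.0034.
Since α = 3/2 > 1, p = c/n^{3/2} = o(1/n) is below the triangle threshold p ~ 1/n. Asymptotically E[X] ~ (c³/6)·n^{3(1−α)} = (4³/6)·n^{-1.5} → 0, so by Markov's inequality G has no triangles w.h.p.

E[X] ≈ 0.0034; in regime p = Θ(1/n^{3/2}) E[X] tends to 0 (below the triangle threshold p ~ 1/n).


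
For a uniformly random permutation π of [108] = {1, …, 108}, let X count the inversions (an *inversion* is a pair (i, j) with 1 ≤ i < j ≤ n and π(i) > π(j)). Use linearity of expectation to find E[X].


Write X = Σ X_I over the C(108, 2) = 5778 pairs i < j, with X_I the indicator of one inversion.
There are 5778 indicators.
For each fixed pair i < j, the values π(i) and π(j) are two distinct elements of {1, …, 108} in uniformly random order; by symmetry P[π(i) > π(j)] = 1/2.
By linearity: E[X] = 5778 · (1/2) = C(108, 2) · (1/2) = 5778/2 = 2889 ≈ 2889.00000.

E[X] = 2889 = 2889.00000.


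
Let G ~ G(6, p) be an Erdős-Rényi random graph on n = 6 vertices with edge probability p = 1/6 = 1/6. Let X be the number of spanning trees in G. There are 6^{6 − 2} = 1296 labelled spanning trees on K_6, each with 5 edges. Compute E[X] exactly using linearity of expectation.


K_6 has 6^{6 − 2} = 1296 labelled spanning trees.
For each such spanning tree H, let X_H = 1 if all 5 edges of H are present in G. Then P[X_H = 1] = p^{5} = (1/6)^{5} = 1/7776.
By linearity: E[X] = Σ_H E[X_H] = 1296 · p^{5} = 1296 · 1/7776 = 1/6.
Numerically: E[X] ≈ 0.16667.

E[X] = 1296 · (1/6)^{5} = 1/6 ≈ 0.16667.


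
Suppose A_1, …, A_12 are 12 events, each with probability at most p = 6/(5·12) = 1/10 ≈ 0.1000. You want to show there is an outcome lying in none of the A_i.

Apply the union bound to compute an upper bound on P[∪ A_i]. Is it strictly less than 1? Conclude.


Union bound: P[∪_{i=1}^{12} A_i] ≤ Σ_i P[A_i] ≤ 12·p = 12·(1/10) = 6/5.
Numerically: 6/5 ≈ 1.2000.
Is 6/5 < 1? NO.
Since the bound 6/5 is ≥ 1, the union bound is uninformative here; it does NOT by itself certify existence.

12·p = 6/5 ≈ 1.2000; existence NOT certified by the union bound.


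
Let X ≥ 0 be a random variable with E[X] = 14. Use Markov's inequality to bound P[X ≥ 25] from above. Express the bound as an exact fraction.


μ = E[X] = 14, a = 25.
Markov: P[X ≥ 25] ≤ μ/a = (14)/25 = 14/25.
Numerically: ≈ 0.560.
(Since a = 25 > μ = 14.000, the bound 14/25 is < 1 and informative.)

P[X ≥ 25] ≤ 14/25 ≈ 0.560.


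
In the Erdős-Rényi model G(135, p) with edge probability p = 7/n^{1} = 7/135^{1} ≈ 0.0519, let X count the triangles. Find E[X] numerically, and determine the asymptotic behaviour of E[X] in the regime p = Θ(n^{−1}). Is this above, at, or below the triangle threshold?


Number of potential triangles: C(135, 3) = 400995.
Each occurs with probability p³ ≈ (0.0519)³ ≈ 1.39410e-04.
By linearity: E[X] = C(135, 3)·p³ ≈ 400995 · 1.39410e-04 ≈ 55.903.
Here α = 1, so p = 7/n is exactly at the triangle threshold p ~ 1/n. Asymptotically E[X] → c³/6 = 7³/6 = 343/6 ≈ 57.167, a bounded constant. In this regime the triangle count is asymptotically Poisson(c³/6).

E[X] ≈ 55.903; in regime p = Θ(1/n^{1}) E[X] stays bounded (at the triangle threshold p ~ 1/n).


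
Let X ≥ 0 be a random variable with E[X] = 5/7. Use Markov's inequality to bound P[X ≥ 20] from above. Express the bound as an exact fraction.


μ = E[X] = 5/7, a = 20.
Markov: P[X ≥ 20] ≤ μ/a = (5/7)/20 = 1/28.
Numerically: ≈ 0.0357.
(Since a = 20 > μ = 0.7143, the bound 1/28 is < 1 and informative.)

P[X ≥ 20] ≤ 1/28 ≈ 0.0357.


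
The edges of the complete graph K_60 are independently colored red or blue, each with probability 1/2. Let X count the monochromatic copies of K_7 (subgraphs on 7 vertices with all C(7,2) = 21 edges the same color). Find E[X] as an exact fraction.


Let X = Σ_S X_S over the C(60, 7) = 386206920 subsets S of size 7, where X_S = 1 if the K_7 on S is monochromatic.
For a fixed S, the K_7 on S has C(7, 2) = 21 edges. P[all 21 edges red] = (1/2)^21, and likewise for blue, so P[monochromatic] = 2·(1/2)^21 = 2^{1 − 21} = 1/1048576.
Summing: E[X] = C(60, 7) · 2^{1 − 21} = 386206920 · 1/1048576 = 48275865/131072.
Numerically: E[X] ≈ 368.315620.

E[X] = C(60,7)·2^(1−C(7,2)) = 48275865/131072 ≈ 368.315620.


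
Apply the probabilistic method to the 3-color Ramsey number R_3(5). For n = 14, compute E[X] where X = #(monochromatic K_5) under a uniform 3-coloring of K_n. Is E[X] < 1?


E[X] = C(14, 5) · 3^{1 − 10} = 2002 · 3^{−9} = 2002/19683.
As a reduced fraction: E[X] = 2002/19683 ≈ 0.10171.
Is E[X] < 1? YES.
Since E[X] < 1, there exists a 3-coloring of K_{14} with no monochromatic K_5; hence R_3(5) > 14.

E[X] = 2002/19683 ≈ 0.10171; E[X] < 1, so R_3(5) > 14.


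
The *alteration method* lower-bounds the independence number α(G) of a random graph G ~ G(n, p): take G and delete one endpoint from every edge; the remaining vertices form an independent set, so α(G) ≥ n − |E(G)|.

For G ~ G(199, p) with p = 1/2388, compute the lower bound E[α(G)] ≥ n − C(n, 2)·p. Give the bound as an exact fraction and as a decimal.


E[|E(G)|] = C(199, 2)·p = 19701 · (1/2388) = 33/4.
E[α(G)] ≥ n − E[|E(G)|] = 199 − 33/4 = 763/4.
Numerically: ≈ 190.750000.
(This is only a lower bound; the true E[α(G)] may be larger.)

E[α(G)] ≥ 763/4 ≈ 190.750000.


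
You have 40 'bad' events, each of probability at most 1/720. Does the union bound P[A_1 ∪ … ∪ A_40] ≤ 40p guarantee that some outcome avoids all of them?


Union bound: P[∪_{i=1}^{40} A_i] ≤ Σ_i P[A_i] ≤ 40·p = 40·(1/720) = 1/18.
Numerically: 1/18 ≈ 0.0556.
Is 1/18 < 1? YES.
Since P[∪ A_i] ≤ 1/18 < 1, the complement has P[∩ A_i^c] ≥ 1 − 1/18 = 17/18 > 0, so some outcome avoids every A_i.

40·p = 1/18 ≈ 0.0556; existence CERTIFIED by the union bound.


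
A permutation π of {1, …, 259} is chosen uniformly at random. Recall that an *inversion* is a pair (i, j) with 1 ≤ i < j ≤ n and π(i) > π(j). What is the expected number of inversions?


Write X = Σ X_I over the C(259, 2) = 33411 pairs i < j, with X_I the indicator of one inversion.
There are 33411 indicators.
For each fixed pair i < j, the values π(i) and π(j) are two distinct elements of {1, …, 259} in uniformly random order; by symmetry P[π(i) > π(j)] = 1/2.
By linearity: E[X] = 33411 · (1/2) = C(259, 2) · (1/2) = 33411/2 = 33411/2 ≈ 16705.500.

E[X] = 33411/2 = 16705.500.


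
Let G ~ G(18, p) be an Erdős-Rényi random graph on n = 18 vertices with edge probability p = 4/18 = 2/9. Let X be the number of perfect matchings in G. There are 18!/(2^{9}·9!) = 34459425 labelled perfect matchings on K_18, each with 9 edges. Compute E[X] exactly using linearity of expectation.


K_18 has 18!/(2^{9}·9!) = 34459425 labelled perfect matchings.
For each such perfect matching H, let X_H = 1 if all 9 edges of H are present in G. Then P[X_H = 1] = p^{9} = (2/9)^{9} = 512/387420489.
Summing the indicators: E[X] = Σ_H E[X_H] = 34459425 · p^{9} = 34459425 · 512/387420489 = 217817600/4782969.
Numerically: E[X] ≈ 45.5402.

E[X] = 34459425 · (2/9)^{9} = 217817600/4782969 ≈ 45.5402.


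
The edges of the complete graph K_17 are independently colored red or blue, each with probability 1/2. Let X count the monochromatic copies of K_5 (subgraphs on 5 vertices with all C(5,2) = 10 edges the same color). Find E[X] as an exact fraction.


Let X = Σ_S X_S over the C(17, 5) = 6188 subsets S of size 5, where X_S = 1 if the K_5 on S is monochromatic.
For a fixed S, the K_5 on S has C(5, 2) = 10 edges. P[all 10 edges red] = (1/2)^10, and likewise for blue, so P[monochromatic] = 2·(1/2)^10 = 2^{1 − 10} = 1/512.
By linearity: E[X] = C(17, 5) · 2^{1 − 10} = 6188 · 1/512 = 1547/128.
Numerically: E[X] ≈ 12.08594.

E[X] = C(17,5)·2^(1−C(5,2)) = 1547/128 ≈ 12.08594.


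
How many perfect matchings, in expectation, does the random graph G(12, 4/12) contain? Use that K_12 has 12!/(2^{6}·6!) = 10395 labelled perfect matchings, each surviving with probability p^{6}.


K_12 has 12!/(2^{6}·6!) = 10395 labelled perfect matchings.
For each such perfect matching H, let X_H = 1 if all 6 edges of H are present in G. Then P[X_H = 1] = p^{6} = (1/3)^{6} = 1/729.
By linearity of expectation: E[X] = Σ_H E[X_H] = 10395 · p^{6} = 10395 · 1/729 = 385/27.
Numerically: E[X] ≈ 14.259.

E[X] = 10395 · (1/3)^{6} = 385/27 ≈ 14.259.


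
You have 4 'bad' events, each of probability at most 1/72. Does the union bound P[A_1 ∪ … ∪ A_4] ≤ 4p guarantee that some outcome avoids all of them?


Union bound: P[∪_{i=1}^{4} A_i] ≤ Σ_i P[A_i] ≤ 4·p = 4·(1/72) = 1/18.
Numerically: 1/18 ≈ 0.0555556.
Is 1/18 < 1? YES.
Since P[∪ A_i] ≤ 1/18 < 1, the complement has P[∩ A_i^c] ≥ 1 − 1/18 = 17/18 > 0, so some outcome avoids every A_i.

4·p = 1/18 ≈ 0.0555556; existence CERTIFIED by the union bound.


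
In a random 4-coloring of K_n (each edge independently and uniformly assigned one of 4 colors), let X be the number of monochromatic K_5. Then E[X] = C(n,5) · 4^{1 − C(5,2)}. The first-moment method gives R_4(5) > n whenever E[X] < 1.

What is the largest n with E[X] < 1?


We need C(n, 5) · 4^{1 − 10} < 1, i.e. C(n, 5) < 4^{10 − 1} = 262144.
Check values of n near the boundary:
  n = 32: C(32, 5) = 201376; 201376 < 262144? YES
  n = 33: C(33, 5) = 237336; 237336 < 262144? YES
  n = 34: C(34, 5) = 278256; 278256 < 262144? NO
  n = 35: C(35, 5) = 324632; 324632 < 262144? NO
  n = 36: C(36, 5) = 376992; 376992 < 262144? NO
The largest n with C(n, 5) < 262144 is n = 33 (where E[X] = 29667/32768 ≈ 0.905365). Hence R_4(5) > 33, i.e. R_4(5) ≥ 34.

Largest n = 33; hence R_4(5) > 33.


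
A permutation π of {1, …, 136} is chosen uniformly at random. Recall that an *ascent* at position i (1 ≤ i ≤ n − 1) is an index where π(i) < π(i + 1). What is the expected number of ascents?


Write X = Σ X_I over i = 1, …, 135, with X_I the indicator of one ascent.
There are 135 indicators.
For each fixed i, the pair (π(i), π(i+1)) is a uniformly random ordered pair of distinct values from {1, …, 136}; by symmetry P[π(i) < π(i+1)] = 1/2.
By linearity: E[X] = 135 · (1/2) = (136 − 1) · (1/2) = 135/2 ≈ 67.50000.

E[X] = 135/2 = 67.50000.


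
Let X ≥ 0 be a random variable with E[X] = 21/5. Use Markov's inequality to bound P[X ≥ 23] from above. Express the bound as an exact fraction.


μ = E[X] = 21/5, a = 23.
Markov: P[X ≥ 23] ≤ μ/a = (21/5)/23 = 21/115.
Numerically: ≈ 0.182609.
(Since a = 23 > μ = 4.200000, the bound 21/115 is < 1 and informative.)

P[X ≥ 23] ≤ 21/115 ≈ 0.182609.


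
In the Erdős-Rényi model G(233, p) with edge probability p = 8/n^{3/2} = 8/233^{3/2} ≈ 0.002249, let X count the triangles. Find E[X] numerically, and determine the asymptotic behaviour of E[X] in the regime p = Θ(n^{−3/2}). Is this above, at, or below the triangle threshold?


Number of potential triangles: C(233, 3) = 2081156.
Each occurs with probability p³ ≈ (0.002249)³ ≈ 1.138068e-08.
By linearity: E[X] = C(233, 3)·p³ ≈ 2081156 · 1.138068e-08 ≈ 0.0237.
Since α = 3/2 > 1, p = c/n^{3/2} = o(1/n) is below the triangle threshold p ~ 1/n. Asymptotically E[X] ~ (c³/6)·n^{3(1−α)} = (8³/6)·n^{-1.5} → 0, so by Markov's inequality G has no triangles w.h.p.

E[X] ≈ 0.0237; in regime p = Θ(1/n^{3/2}) E[X] tends to 0 (below the triangle threshold p ~ 1/n).


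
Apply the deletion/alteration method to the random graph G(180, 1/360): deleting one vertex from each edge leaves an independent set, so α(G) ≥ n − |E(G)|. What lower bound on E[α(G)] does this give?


E[|E(G)|] = C(180, 2)·p = 16110 · (1/360) = 179/4.
E[α(G)] ≥ n − E[|E(G)|] = 180 − 179/4 = 541/4.
Numerically: ≈ 135.250.
(This is only a lower bound; the true E[α(G)] may be larger.)

E[α(G)] ≥ 541/4 ≈ 135.250.


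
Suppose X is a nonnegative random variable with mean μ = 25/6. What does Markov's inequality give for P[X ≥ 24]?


μ = E[X] = 25/6, a = 24.
Markov: P[X ≥ 24] ≤ μ/a = (25/6)/24 = 25/144.
Numerically: ≈ 0.17361.
(Since a = 24 > μ = 4.16667, the bound 25/144 is < 1 and informative.)

P[X ≥ 24] ≤ 25/144 ≈ 0.17361.


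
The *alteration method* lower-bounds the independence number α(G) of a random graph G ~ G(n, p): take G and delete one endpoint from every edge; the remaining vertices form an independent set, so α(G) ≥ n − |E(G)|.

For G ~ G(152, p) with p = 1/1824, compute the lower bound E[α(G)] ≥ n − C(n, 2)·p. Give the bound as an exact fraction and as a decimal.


E[|E(G)|] = C(152, 2)·p = 11476 · (1/1824) = 151/24.
E[α(G)] ≥ n − E[|E(G)|] = 152 − 151/24 = 3497/24.
Numerically: ≈ 145.7083.
(This is only a lower bound; the true E[α(G)] may be larger.)

E[α(G)] ≥ 3497/24 ≈ 145.7083.


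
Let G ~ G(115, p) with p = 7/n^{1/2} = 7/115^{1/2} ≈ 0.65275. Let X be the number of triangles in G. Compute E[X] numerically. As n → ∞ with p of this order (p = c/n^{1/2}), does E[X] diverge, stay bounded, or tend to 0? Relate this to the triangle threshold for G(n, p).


Number of potential triangles: C(115, 3) = 246905.
Each occurs with probability p³ ≈ (0.65275)³ ≈ 2.7812969e-01.
By linearity: E[X] = C(115, 3)·p³ ≈ 246905 · 2.7812969e-01 ≈ 68671.61234.
Since α = 1/2 < 1, p = c/n^{1/2} ≫ 1/n is above the triangle threshold p ~ 1/n. Asymptotically E[X] ~ (c³/6)·n^{3(1−α)} = (7³/6)·n^{1.5} → ∞; triangles are abundant w.h.p.

E[X] ≈ 68671.61234; in regime p = Θ(1/n^{1/2}) E[X] diverges (above the triangle threshold p ~ 1/n).


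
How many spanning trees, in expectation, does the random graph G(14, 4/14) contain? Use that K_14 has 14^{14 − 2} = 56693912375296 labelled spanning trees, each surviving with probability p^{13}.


K_14 has 14^{14 − 2} = 56693912375296 labelled spanning trees.
For each such spanning tree H, let X_H = 1 if all 13 edges of H are present in G. Then P[X_H = 1] = p^{13} = (2/7)^{13} = 8192/96889010407.
By linearity: E[X] = Σ_H E[X_H] = 56693912375296 · p^{13} = 56693912375296 · 8192/96889010407 = 33554432/7.
Numerically: E[X] ≈ 4.79e+06.

E[X] = 56693912375296 · (2/7)^{13} = 33554432/7 ≈ 4.79e+06.


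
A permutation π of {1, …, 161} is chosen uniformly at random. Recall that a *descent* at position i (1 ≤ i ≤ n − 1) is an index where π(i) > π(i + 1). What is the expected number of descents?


Write X = Σ X_I over i = 1, …, 160, with X_I the indicator of one descent.
There are 160 indicators.
For each fixed i, the pair (π(i), π(i+1)) is a uniformly random ordered pair of distinct values from {1, …, 161}; by symmetry P[π(i) > π(i+1)] = 1/2.
By linearity: E[X] = 160 · (1/2) = (161 − 1) · (1/2) = 80 ≈ 80.0000.

E[X] = 80 = 80.0000.


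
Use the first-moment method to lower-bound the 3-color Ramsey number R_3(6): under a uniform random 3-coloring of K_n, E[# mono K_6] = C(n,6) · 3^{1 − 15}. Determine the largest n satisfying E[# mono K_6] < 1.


We need C(n, 6) · 3^{1 − 15} < 1, i.e. C(n, 6) < 3^{15 − 1} = 4782969.
Check values of n near the boundary:
  n = 40: C(40, 6) = 3838380; 3838380 < 4782969? YES
  n = 41: C(41, 6) = 4496388; 4496388 < 4782969? YES
  n = 42: C(42, 6) = 5245786; 5245786 < 4782969? NO
The largest n with C(n, 6) < 4782969 is n = 41 (where E[X] = 1498796/1594323 ≈ 0.9401). Hence R_3(6) > 41, i.e. R_3(6) ≥ 42.

Largest n = 41; hence R_3(6) > 41.


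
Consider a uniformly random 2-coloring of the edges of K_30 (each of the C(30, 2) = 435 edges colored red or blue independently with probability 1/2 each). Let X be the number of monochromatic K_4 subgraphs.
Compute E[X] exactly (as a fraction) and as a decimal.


Let X = Σ_S X_S over the C(30, 4) = 27405 subsets S of size 4, where X_S = 1 if the K_4 on S is monochromatic.
For a fixed S, the K_4 on S has C(4, 2) = 6 edges. P[all 6 edges red] = (1/2)^6, and likewise for blue, so P[monochromatic] = 2·(1/2)^6 = 2^{1 − 6} = 1/32.
Summing: E[X] = C(30, 4) · 2^{1 − 6} = 27405 · 1/32 = 27405/32.
Numerically: E[X] ≈ 856.40625.

E[X] = C(30,4)·2^(1−C(4,2)) = 27405/32 ≈ 856.40625.


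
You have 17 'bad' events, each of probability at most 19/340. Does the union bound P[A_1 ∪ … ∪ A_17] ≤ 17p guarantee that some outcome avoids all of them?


Union bound: P[∪_{i=1}^{17} A_i] ≤ Σ_i P[A_i] ≤ 17·p = 17·(19/340) = 19/20.
Numerically: 19/20 ≈ 0.95000.
Is 19/20 < 1? YES.
Since P[∪ A_i] ≤ 19/20 < 1, the complement has P[∩ A_i^c] ≥ 1 − 19/20 = 1/20 > 0, so some outcome avoids every A_i.

17·p = 19/20 ≈ 0.95000; existence CERTIFIED by the union bound.


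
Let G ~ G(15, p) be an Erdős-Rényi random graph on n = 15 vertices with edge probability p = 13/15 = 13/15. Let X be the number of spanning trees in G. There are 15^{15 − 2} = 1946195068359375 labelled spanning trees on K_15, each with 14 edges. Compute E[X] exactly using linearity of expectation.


K_15 has 15^{15 − 2} = 1946195068359375 labelled spanning trees.
For each such spanning tree H, let X_H = 1 if all 14 edges of H are present in G. Then P[X_H = 1] = p^{14} = (13/15)^{14} = 3937376385699289/29192926025390625.
By linearity: E[X] = Σ_H E[X_H] = 1946195068359375 · p^{14} = 1946195068359375 · 3937376385699289/29192926025390625 = 3937376385699289/15.
Numerically: E[X] ≈ 2.62492e+14.

E[X] = 1946195068359375 · (13/15)^{14} = 3937376385699289/15 ≈ 2.62492e+14.


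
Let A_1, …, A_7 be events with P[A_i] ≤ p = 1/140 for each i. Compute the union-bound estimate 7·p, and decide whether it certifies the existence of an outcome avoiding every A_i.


Union bound: P[∪_{i=1}^{7} A_i] ≤ Σ_i P[A_i] ≤ 7·p = 7·(1/140) = 1/20.
Numerically: 1/20 ≈ 0.050.
Is 1/20 < 1? YES.
Since P[∪ A_i] ≤ 1/20 < 1, the complement has P[∩ A_i^c] ≥ 1 − 1/20 = 19/20 > 0, so some outcome avoids every A_i.

7·p = 1/20 ≈ 0.050; existence CERTIFIED by the union bound.


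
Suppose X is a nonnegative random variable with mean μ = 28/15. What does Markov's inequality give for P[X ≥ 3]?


μ = E[X] = 28/15, a = 3.
Markov: P[X ≥ 3] ≤ μ/a = (28/15)/3 = 28/45.
Numerically: ≈ 0.622222.
(Since a = 3 > μ = 1.866667, the bound 28/45 is < 1 and informative.)

P[X ≥ 3] ≤ 28/45 ≈ 0.622222.


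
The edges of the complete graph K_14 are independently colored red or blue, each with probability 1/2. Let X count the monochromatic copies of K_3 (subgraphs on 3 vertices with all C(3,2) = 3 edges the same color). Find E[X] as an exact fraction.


Let X = Σ_S X_S over the C(14, 3) = 364 subsets S of size 3, where X_S = 1 if the K_3 on S is monochromatic.
For a fixed S, the K_3 on S has C(3, 2) = 3 edges. P[all 3 edges red] = (1/2)^3, and likewise for blue, so P[monochromatic] = 2·(1/2)^3 = 2^{1 − 3} = 1/4.
Summing: E[X] = C(14, 3) · 2^{1 − 3} = 364 · 1/4 = 91.
Numerically: E[X] ≈ 91.0000.

E[X] = C(14,3)·2^(1−C(3,2)) = 91 ≈ 91.0000.


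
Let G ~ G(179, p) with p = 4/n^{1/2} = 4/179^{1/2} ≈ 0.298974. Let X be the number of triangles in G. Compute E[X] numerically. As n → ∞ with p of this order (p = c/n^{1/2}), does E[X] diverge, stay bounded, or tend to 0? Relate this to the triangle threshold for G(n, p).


Number of potential triangles: C(179, 3) = 939929.
Each occurs with probability p³ ≈ (0.298974)³ ≈ 2.67239363e-02.
By linearity: E[X] = C(179, 3)·p³ ≈ 939929 · 2.67239363e-02 ≈ 25118.602701.
Since α = 1/2 < 1, p = c/n^{1/2} ≫ 1/n is above the triangle threshold p ~ 1/n. Asymptotically E[X] ~ (c³/6)·n^{3(1−α)} = (4³/6)·n^{1.5} → ∞; triangles are abundant w.h.p.

E[X] ≈ 25118.602701; in regime p = Θ(1/n^{1/2}) E[X] diverges (above the triangle threshold p ~ 1/n).
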